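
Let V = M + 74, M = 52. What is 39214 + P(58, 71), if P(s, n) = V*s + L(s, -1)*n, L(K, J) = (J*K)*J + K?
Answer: 54758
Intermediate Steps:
L(K, J) = K + K*J² (L(K, J) = K*J² + K = K + K*J²)
V = 126 (V = 52 + 74 = 126)
P(s, n) = 126*s + 2*n*s (P(s, n) = 126*s + (s*(1 + (-1)²))*n = 126*s + (s*(1 + 1))*n = 126*s + (s*2)*n = 126*s + (2*s)*n = 126*s + 2*n*s)
39214 + P(58, 71) = 39214 + 2*58*(63 + 71) = 39214 + 2*58*134 = 39214 + 15544 = 54758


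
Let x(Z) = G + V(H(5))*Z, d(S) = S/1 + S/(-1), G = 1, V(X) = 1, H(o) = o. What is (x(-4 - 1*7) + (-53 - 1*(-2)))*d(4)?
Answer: 0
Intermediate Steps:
d(S) = 0 (d(S) = S*1 + S*(-1) = S - S = 0)
x(Z) = 1 + Z (x(Z) = 1 + 1*Z = 1 + Z)
(x(-4 - 1*7) + (-53 - 1*(-2)))*d(4) = ((1 + (-4 - 1*7)) + (-53 - 1*(-2)))*0 = ((1 + (-4 - 7)) + (-53 + 2))*0 = ((1 - 11) - 51)*0 = (-10 - 51)*0 = -61*0 = 0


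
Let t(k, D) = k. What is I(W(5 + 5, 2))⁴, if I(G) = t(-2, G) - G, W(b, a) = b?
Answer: 20736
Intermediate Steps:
I(G) = -2 - G
I(W(5 + 5, 2))⁴ = (-2 - (5 + 5))⁴ = (-2 - 1*10)⁴ = (-2 - 10)⁴ = (-12)⁴ = 20736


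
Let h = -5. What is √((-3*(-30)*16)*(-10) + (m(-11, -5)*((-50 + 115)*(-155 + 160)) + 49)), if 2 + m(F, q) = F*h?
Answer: √2874 ≈ 53.610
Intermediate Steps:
m(F, q) = -2 - 5*F (m(F, q) = -2 + F*(-5) = -2 - 5*F)
√((-3*(-30)*16)*(-10) + (m(-11, -5)*((-50 + 115)*(-155 + 160)) + 49)) = √((-3*(-30)*16)*(-10) + ((-2 - 5*(-11))*((-50 + 115)*(-155 + 160)) + 49)) = √((90*16)*(-10) + ((-2 + 55)*(65*5) + 49)) = √(1440*(-10) + (53*325 + 49)) = √(-14400 + (17225 + 49)) = √(-14400 + 17274) = √2874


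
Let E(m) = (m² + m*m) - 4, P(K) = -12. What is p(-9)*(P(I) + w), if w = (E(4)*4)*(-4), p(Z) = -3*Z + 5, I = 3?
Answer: -14720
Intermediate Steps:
p(Z) = 5 - 3*Z
E(m) = -4 + 2*m² (E(m) = (m² + m²) - 4 = 2*m² - 4 = -4 + 2*m²)
w = -448 (w = ((-4 + 2*4²)*4)*(-4) = ((-4 + 2*16)*4)*(-4) = ((-4 + 32)*4)*(-4) = (28*4)*(-4) = 112*(-4) = -448)
p(-9)*(P(I) + w) = (5 - 3*(-9))*(-12 - 448) = (5 + 27)*(-460) = 32*(-460) = -14720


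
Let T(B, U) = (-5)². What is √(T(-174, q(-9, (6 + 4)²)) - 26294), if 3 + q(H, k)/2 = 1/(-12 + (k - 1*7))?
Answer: I*√26269 ≈ 162.08*I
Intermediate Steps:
q(H, k) = -6 + 2/(-19 + k) (q(H, k) = -6 + 2/(-12 + (k - 1*7)) = -6 + 2/(-12 + (k - 7)) = -6 + 2/(-12 + (-7 + k)) = -6 + 2/(-19 + k))
T(B, U) = 25
√(T(-174, q(-9, (6 + 4)²)) - 26294) = √(25 - 26294) = √(-26269) = I*√26269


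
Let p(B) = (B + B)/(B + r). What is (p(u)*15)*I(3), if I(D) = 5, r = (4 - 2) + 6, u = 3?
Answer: 450/11 ≈ 40.909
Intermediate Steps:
r = 8 (r = 2 + 6 = 8)
p(B) = 2*B/(8 + B) (p(B) = (B + B)/(B + 8) = (2*B)/(8 + B) = 2*B/(8 + B))
(p(u)*15)*I(3) = ((2*3/(8 + 3))*15)*5 = ((2*3/11)*15)*5 = ((2*3*(1/11))*15)*5 = ((6/11)*15)*5 = (90/11)*5 = 450/11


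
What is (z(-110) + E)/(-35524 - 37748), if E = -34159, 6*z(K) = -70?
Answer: 298/639 ≈ 0.46635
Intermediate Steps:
z(K) = -35/3 (z(K) = (⅙)*(-70) = -35/3)
(z(-110) + E)/(-35524 - 37748) = (-35/3 - 34159)/(-35524 - 37748) = -102512/3/(-73272) = -102512/3*(-1/73272) = 298/639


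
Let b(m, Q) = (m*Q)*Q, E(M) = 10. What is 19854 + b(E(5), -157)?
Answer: 266344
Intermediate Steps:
b(m, Q) = m*Q² (b(m, Q) = (Q*m)*Q = m*Q²)
19854 + b(E(5), -157) = 19854 + 10*(-157)² = 19854 + 10*24649 = 19854 + 246490 = 266344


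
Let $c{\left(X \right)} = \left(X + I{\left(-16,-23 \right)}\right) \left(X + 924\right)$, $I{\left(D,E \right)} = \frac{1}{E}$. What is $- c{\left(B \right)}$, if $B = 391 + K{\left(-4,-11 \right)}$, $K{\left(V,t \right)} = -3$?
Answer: $- \frac{11706976}{23} \approx -5.09 \cdot 10^{5}$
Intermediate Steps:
$B = 388$ ($B = 391 - 3 = 388$)
$c{\left(X \right)} = \left(924 + X\right) \left(- \frac{1}{23} + X\right)$ ($c{\left(X \right)} = \left(X + \frac{1}{-23}\right) \left(X + 924\right) = \left(X - \frac{1}{23}\right) \left(924 + X\right) = \left(- \frac{1}{23} + X\right) \left(924 + X\right) = \left(924 + X\right) \left(- \frac{1}{23} + X\right)$)
$- c{\left(B \right)} = - (- \frac{924}{23} + 388^{2} + \frac{21251}{23} \cdot 388) = - (- \frac{924}{23} + 150544 + \frac{8245388}{23}) = \left(-1\right) \frac{11706976}{23} = - \frac{11706976}{23}$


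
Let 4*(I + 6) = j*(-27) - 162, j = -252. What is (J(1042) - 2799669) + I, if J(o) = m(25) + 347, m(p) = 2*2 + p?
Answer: -5595277/2 ≈ -2.7976e+6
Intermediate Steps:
m(p) = 4 + p
I = 3309/2 (I = -6 + (-252*(-27) - 162)/4 = -6 + (6804 - 162)/4 = -6 + (¼)*6642 = -6 + 3321/2 = 3309/2 ≈ 1654.5)
J(o) = 376 (J(o) = (4 + 25) + 347 = 29 + 347 = 376)
(J(1042) - 2799669) + I = (376 - 2799669) + 3309/2 = -2799293 + 3309/2 = -5595277/2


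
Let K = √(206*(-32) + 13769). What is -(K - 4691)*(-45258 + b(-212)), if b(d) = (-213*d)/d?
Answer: -213304461 + 45471*√7177 ≈ -2.0945e+8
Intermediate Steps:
K = √7177 (K = √(-6592 + 13769) = √7177 ≈ 84.717)
b(d) = -213
-(K - 4691)*(-45258 + b(-212)) = -(√7177 - 4691)*(-45258 - 213) = -(-4691 + √7177)*(-45471) = -(213304461 - 45471*√7177) = -213304461 + 45471*√7177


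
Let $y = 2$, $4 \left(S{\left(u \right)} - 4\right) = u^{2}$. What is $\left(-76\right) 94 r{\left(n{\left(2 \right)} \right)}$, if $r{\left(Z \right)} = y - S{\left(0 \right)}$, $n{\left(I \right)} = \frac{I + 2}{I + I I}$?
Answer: $14288$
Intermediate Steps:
$S{\left(u \right)} = 4 + \frac{u^{2}}{4}$
$n{\left(I \right)} = \frac{2 + I}{I + I^{2}}$
$r{\left(Z \right)} = -2$ ($r{\left(Z \right)} = 2 - \left(4 + \frac{0^{2}}{4}\right) = 2 - \left(4 + \frac{1}{4} \cdot 0\right) = 2 - \left(4 + 0\right) = 2 - 4 = -2$)
$\left(-76\right) 94 r{\left(n{\left(2 \right)} \right)} = \left(-76\right) 94 \left(-2\right) = \left(-7144\right) \left(-2\right) = 14288$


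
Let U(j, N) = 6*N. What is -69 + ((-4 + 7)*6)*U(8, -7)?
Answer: -825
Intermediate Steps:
-69 + ((-4 + 7)*6)*U(8, -7) = -69 + ((-4 + 7)*6)*(6*(-7)) = -69 + (3*6)*(-42) = -69 + 18*(-42) = -69 - 756 = -825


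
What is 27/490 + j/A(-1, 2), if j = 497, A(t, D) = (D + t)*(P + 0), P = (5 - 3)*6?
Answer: 121927/2940 ≈ 41.472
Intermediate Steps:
P = 12 (P = 2*6 = 12)
A(t, D) = 12*D + 12*t (A(t, D) = (D + t)*(12 + 0) = (D + t)*12 = 12*D + 12*t)
27/490 + j/A(-1, 2) = 27/490 + 497/(12*2 + 12*(-1)) = 27*(1/490) + 497/(24 - 12) = 27/490 + 497/12 = 121927/2940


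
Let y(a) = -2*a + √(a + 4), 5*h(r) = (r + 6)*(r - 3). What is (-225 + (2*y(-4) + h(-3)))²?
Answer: 1129969/25 ≈ 45199.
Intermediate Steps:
h(r) = (-3 + r)*(6 + r)/5 (h(r) = ((r + 6)*(r - 3))/5 = ((6 + r)*(-3 + r))/5 = ((-3 + r)*(6 + r))/5 = (-3 + r)*(6 + r)/5)
y(a) = √(4 + a) - 2*a (y(a) = -2*a + √(4 + a) = √(4 + a) - 2*a)
(-225 + (2*y(-4) + h(-3)))² = (-225 + (2*(√(4 - 4) - 2*(-4)) + (-18/5 + (⅕)*(-3)² + (⅗)*(-3))))² = (-225 + (2*(√0 + 8) + (-18/5 + (⅕)*9 - 9/5)))² = (-225 + (2*(0 + 8) + (-18/5 + 9/5 - 9/5)))² = (-225 + (2*8 - 18/5))² = (-225 + (16 - 18/5))² = (-225 + 62/5)² = (-1063/5)² = 1129969/25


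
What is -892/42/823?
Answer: -446/17283 ≈ -0.025806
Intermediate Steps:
-892/42/823 = -892*1/42*(1/823) = -446/21*1/823 = -446/17283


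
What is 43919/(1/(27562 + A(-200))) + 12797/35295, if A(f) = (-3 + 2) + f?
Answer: 42412863566702/35295 ≈ 1.2017e+9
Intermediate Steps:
A(f) = -1 + f
43919/(1/(27562 + A(-200))) + 12797/35295 = 43919/(1/(27562 + (-1 - 200))) + 12797/35295 = 43919/(1/(27562 - 201)) + 12797*(1/35295) = 43919/(1/27361) + 12797/35295 = 43919*27361 + 12797/35295 = 1201667759 + 12797/35295 = 42412863566702/35295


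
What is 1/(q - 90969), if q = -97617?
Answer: -1/188586 ≈ -5.3026e-6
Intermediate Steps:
1/(q - 90969) = 1/(-97617 - 90969) = 1/(-188586) = -1/188586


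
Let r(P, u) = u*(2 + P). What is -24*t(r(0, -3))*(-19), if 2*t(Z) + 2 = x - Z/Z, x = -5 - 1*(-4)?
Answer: -912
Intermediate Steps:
x = -1 (x = -5 + 4 = -1)
t(Z) = -2 (t(Z) = -1 + (-1 - Z/Z)/2 = -1 + (-1 - 1*1)/2 = -1 + (-1 - 1)/2 = -1 + (½)*(-2) = -1 - 1 = -2)
-24*t(r(0, -3))*(-19) = -24*(-2)*(-19) = 48*(-19) = -912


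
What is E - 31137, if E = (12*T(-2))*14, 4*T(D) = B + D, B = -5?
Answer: -31431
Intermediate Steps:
T(D) = -5/4 + D/4 (T(D) = (-5 + D)/4 = -5/4 + D/4)
E = -294 (E = (12*(-5/4 + (1/4)*(-2)))*14 = (12*(-5/4 - 1/2))*14 = (12*(-7/4))*14 = -21*14 = -294)
E - 31137 = -294 - 31137 = -31431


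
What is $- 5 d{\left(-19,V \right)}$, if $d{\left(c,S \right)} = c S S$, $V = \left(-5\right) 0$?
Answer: $0$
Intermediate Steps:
$V = 0$
$d{\left(c,S \right)} = c S^{2}$ ($d{\left(c,S \right)} = S c S = c S^{2}$)
$- 5 d{\left(-19,V \right)} = - 5 \left(- 19 \cdot 0^{2}\right) = - 5 \left(\left(-19\right) 0\right) = \left(-5\right) 0 = 0$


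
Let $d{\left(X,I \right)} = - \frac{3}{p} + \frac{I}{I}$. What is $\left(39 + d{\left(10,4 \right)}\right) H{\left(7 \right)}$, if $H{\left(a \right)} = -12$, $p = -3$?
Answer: $-492$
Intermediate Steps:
$d{\left(X,I \right)} = 2$ ($d{\left(X,I \right)} = - \frac{3}{-3} + \frac{I}{I} = \left(-3\right) \left(- \frac{1}{3}\right) + 1 = 1 + 1 = 2$)
$\left(39 + d{\left(10,4 \right)}\right) H{\left(7 \right)} = \left(39 + 2\right) \left(-12\right) = 41 \left(-12\right) = -492$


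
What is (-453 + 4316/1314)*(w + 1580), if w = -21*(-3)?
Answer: -485445709/657 ≈ -7.3888e+5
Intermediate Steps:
w = 63
(-453 + 4316/1314)*(w + 1580) = (-453 + 4316/1314)*(63 + 1580) = (-453 + 4316*(1/1314))*1643 = (-453 + 2158/657)*1643 = -295463/657*1643 = -485445709/657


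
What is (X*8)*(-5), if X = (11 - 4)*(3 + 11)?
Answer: -3920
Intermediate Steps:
X = 98 (X = 7*14 = 98)
(X*8)*(-5) = (98*8)*(-5) = 784*(-5) = -3920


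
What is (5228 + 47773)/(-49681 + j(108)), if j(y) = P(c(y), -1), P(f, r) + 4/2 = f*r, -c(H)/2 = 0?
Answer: -17667/16561 ≈ -1.0668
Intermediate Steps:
c(H) = 0 (c(H) = -2*0 = 0)
P(f, r) = -2 + f*r
j(y) = -2 (j(y) = -2 + 0*(-1) = -2 + 0 = -2)
(5228 + 47773)/(-49681 + j(108)) = (5228 + 47773)/(-49681 - 2) = 53001/(-49683) = 53001*(-1/49683) = -17667/16561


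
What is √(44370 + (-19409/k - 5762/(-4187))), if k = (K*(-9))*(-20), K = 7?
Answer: √34292299952852165/879270 ≈ 210.61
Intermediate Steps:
k = 1260 (k = (7*(-9))*(-20) = -63*(-20) = 1260)
√(44370 + (-19409/k - 5762/(-4187))) = √(44370 + (-19409/1260 - 5762/(-4187))) = √(44370 + (-19409*1/1260 - 5762*(-1/4187))) = √(44370 + (-19409/1260 + 5762/4187)) = √(44370 - 74005363/5275620) = √(234005254037/5275620) = √34292299952852165/879270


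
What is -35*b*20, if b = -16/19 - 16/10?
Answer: 32480/19 ≈ 1709.5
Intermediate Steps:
b = -232/95 (b = -16*1/19 - 16*⅒ = -16/19 - 8/5 = -232/95 ≈ -2.4421)
-35*b*20 = -35*(-232/95)*20 = (1624/19)*20 = 32480/19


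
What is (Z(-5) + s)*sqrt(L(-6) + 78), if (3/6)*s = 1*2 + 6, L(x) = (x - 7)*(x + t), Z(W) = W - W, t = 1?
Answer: 16*sqrt(143) ≈ 191.33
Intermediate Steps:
Z(W) = 0
L(x) = (1 + x)*(-7 + x) (L(x) = (x - 7)*(x + 1) = (-7 + x)*(1 + x) = (1 + x)*(-7 + x))
s = 16 (s = 2*(1*2 + 6) = 2*(2 + 6) = 2*8 = 16)
(Z(-5) + s)*sqrt(L(-6) + 78) = (0 + 16)*sqrt((-7 + (-6)**2 - 6*(-6)) + 78) = 16*sqrt((-7 + 36 + 36) + 78) = 16*sqrt(65 + 78) = 16*sqrt(143)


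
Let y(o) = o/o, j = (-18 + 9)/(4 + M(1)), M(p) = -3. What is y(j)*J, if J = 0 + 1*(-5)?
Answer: -5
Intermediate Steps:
j = -9 (j = (-18 + 9)/(4 - 3) = -9/1 = -9*1 = -9)
J = -5 (J = 0 - 5 = -5)
y(o) = 1
y(j)*J = 1*(-5) = -5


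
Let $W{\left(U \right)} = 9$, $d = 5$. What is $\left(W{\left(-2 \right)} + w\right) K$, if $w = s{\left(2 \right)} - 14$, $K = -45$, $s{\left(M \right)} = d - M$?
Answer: $90$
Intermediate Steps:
$s{\left(M \right)} = 5 - M$
$w = -11$ ($w = \left(5 - 2\right) - 14 = 3 - 14 = -11$)
$\left(W{\left(-2 \right)} + w\right) K = \left(9 - 11\right) \left(-45\right) = \left(-2\right) \left(-45\right) = 90$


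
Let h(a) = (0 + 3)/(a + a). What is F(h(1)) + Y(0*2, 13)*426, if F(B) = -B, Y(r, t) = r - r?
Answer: -3/2 ≈ -1.5000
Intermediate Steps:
Y(r, t) = 0
h(a) = 3/(2*a) (h(a) = 3/((2*a)) = 3*(1/(2*a)) = 3/(2*a))
F(h(1)) + Y(0*2, 13)*426 = -3/(2*1) + 0*426 = -3/2 + 0 = -3/2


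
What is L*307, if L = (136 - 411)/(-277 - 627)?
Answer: 84425/904 ≈ 93.391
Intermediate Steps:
L = 275/904 (L = -275/(-904) = -275*(-1/904) = 275/904 ≈ 0.30420)
L*307 = (275/904)*307 = 84425/904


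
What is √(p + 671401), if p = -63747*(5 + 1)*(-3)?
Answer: √1818847 ≈ 1348.6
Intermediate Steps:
p = 1147446 (p = -382482*(-3) = -63747*(-18) = 1147446)
√(p + 671401) = √(1147446 + 671401) = √1818847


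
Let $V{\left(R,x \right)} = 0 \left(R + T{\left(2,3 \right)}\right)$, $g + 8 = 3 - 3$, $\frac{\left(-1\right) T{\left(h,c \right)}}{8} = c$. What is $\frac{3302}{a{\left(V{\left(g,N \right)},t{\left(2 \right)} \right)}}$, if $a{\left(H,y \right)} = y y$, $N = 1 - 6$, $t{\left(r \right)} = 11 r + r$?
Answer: $\frac{1651}{288} \approx 5.7326$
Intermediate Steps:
$T{\left(h,c \right)} = - 8 c$
$t{\left(r \right)} = 12 r$
$N = -5$ ($N = 1 - 6 = -5$)
$g = -8$ ($g = -8 + \left(3 - 3\right) = -8 + 0 = -8$)
$V{\left(R,x \right)} = 0$ ($V{\left(R,x \right)} = 0 \left(R - 24\right) = 0 \left(-24 + R\right) = 0$)
$a{\left(H,y \right)} = y^{2}$
$\frac{3302}{a{\left(V{\left(g,N \right)},t{\left(2 \right)} \right)}} = \frac{3302}{\left(12 \cdot 2\right)^{2}} = \frac{3302}{24^{2}} = \frac{3302}{576} = 3302 \cdot \frac{1}{576} = \frac{1651}{288}$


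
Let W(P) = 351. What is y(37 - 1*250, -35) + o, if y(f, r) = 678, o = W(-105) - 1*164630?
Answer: -163601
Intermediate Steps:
o = -164279 (o = 351 - 1*164630 = 351 - 164630 = -164279)
y(37 - 1*250, -35) + o = 678 - 164279 = -163601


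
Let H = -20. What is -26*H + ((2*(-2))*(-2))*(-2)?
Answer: 504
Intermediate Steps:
-26*H + ((2*(-2))*(-2))*(-2) = -26*(-20) + ((2*(-2))*(-2))*(-2) = 520 - 4*(-2)*(-2) = 520 + 8*(-2) = 520 - 16 = 504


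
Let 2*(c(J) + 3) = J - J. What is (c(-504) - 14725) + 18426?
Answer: 3698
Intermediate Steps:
c(J) = -3 (c(J) = -3 + (J - J)/2 = -3 + (½)*0 = -3 + 0 = -3)
(c(-504) - 14725) + 18426 = (-3 - 14725) + 18426 = -14728 + 18426 = 3698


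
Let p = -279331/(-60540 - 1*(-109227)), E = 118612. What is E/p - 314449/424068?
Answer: -188386323250447/9111949116 ≈ -20675.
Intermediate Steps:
p = -279331/48687 (p = -279331/(-60540 + 109227) = -279331/48687 ≈ -5.7373)
E/p - 314449/424068 = 118612/(-279331/48687) - 314449/424068 = 118612*(-48687/279331) - 314449*1/424068 = -444220188/21487 - 314449/424068 = -188386323250447/9111949116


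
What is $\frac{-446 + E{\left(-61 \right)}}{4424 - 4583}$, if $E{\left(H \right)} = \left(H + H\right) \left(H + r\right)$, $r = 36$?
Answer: $- \frac{868}{53} \approx -16.377$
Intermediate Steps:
$E{\left(H \right)} = 2 H \left(36 + H\right)$ ($E{\left(H \right)} = \left(H + H\right) \left(H + 36\right) = 2 H \left(36 + H\right)$)
$\frac{-446 + E{\left(-61 \right)}}{4424 - 4583} = \frac{-446 + 2 \left(-61\right) \left(36 - 61\right)}{4424 - 4583} = \frac{-446 + 2 \left(-61\right) \left(-25\right)}{-159} = \left(-446 + 3050\right) \left(- \frac{1}{159}\right) = 2604 \left(- \frac{1}{159}\right) = - \frac{868}{53}$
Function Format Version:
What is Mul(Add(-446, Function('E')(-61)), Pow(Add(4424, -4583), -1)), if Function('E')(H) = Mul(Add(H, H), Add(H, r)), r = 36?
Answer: Rational(-868, 53) ≈ -16.377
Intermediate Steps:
Function('E')(H) = Mul(2, H, Add(36, H)) (Function('E')(H) = Mul(Add(H, H), Add(H, 36)) = Mul(Mul(2, H), Add(36, H)) = Mul(2, H, Add(36, H)))
Mul(Add(-446, Function('E')(-61)), Pow(Add(4424, -4583), -1)) = Mul(Add(-446, Mul(2, -61, Add(36, -61))), Pow(Add(4424, -4583), -1)) = Mul(Add(-446, Mul(2, -61, -25)), Pow(-159, -1)) = Mul(Add(-446, 3050), Rational(-1, 159)) = Mul(2604, Rational(-1, 159)) = Rational(-868, 53)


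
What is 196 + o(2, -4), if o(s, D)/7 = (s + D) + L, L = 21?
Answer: 329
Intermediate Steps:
o(s, D) = 147 + 7*D + 7*s (o(s, D) = 7*((s + D) + 21) = 7*((D + s) + 21) = 7*(21 + D + s) = 147 + 7*D + 7*s)
196 + o(2, -4) = 196 + (147 + 7*(-4) + 7*2) = 196 + (147 - 28 + 14) = 196 + 133 = 329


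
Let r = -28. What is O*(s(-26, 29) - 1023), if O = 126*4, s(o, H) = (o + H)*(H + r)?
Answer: -514080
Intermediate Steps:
s(o, H) = (-28 + H)*(H + o) (s(o, H) = (o + H)*(H - 28) = (H + o)*(-28 + H) = (-28 + H)*(H + o))
O = 504
O*(s(-26, 29) - 1023) = 504*((29**2 - 28*29 - 28*(-26) + 29*(-26)) - 1023) = 504*((841 - 812 + 728 - 754) - 1023) = 504*(3 - 1023) = 504*(-1020) = -514080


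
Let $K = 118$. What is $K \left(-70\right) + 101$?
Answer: $-8159$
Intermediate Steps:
$K \left(-70\right) + 101 = 118 \left(-70\right) + 101 = -8260 + 101 = -8159$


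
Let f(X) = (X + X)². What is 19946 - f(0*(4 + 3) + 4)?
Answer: 19882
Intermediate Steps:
f(X) = 4*X² (f(X) = (2*X)² = 4*X²)
19946 - f(0*(4 + 3) + 4) = 19946 - 4*(0*(4 + 3) + 4)² = 19946 - 4*(0*7 + 4)² = 19946 - 4*(0 + 4)² = 19946 - 4*4² = 19946 - 4*16 = 19946 - 1*64 = 19946 - 64 = 19882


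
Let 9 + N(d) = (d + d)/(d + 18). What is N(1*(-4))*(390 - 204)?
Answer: -12462/7 ≈ -1780.3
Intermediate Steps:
N(d) = -9 + 2*d/(18 + d) (N(d) = -9 + (d + d)/(d + 18) = -9 + (2*d)/(18 + d) = -9 + 2*d/(18 + d))
N(1*(-4))*(390 - 204) = ((-162 - 7*(-4))/(18 + 1*(-4)))*(390 - 204) = ((-162 - 7*(-4))/(18 - 4))*186 = ((-162 + 28)/14)*186 = ((1/14)*(-134))*186 = -67/7*186 = -12462/7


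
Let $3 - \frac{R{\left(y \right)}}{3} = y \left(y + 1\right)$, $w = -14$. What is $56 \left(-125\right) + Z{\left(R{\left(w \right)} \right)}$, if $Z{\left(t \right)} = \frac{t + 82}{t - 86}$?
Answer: $- \frac{622935}{89} \approx -6999.3$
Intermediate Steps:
$R{\left(y \right)} = 9 - 3 y \left(1 + y\right)$ ($R{\left(y \right)} = 9 - 3 y \left(y + 1\right) = 9 - 3 y \left(1 + y\right)$)
$Z{\left(t \right)} = \frac{82 + t}{-86 + t}$
$56 \left(-125\right) + Z{\left(R{\left(w \right)} \right)} = 56 \left(-125\right) + \frac{82 - \left(-51 + 588\right)}{-86 - \left(-51 + 588\right)} = -7000 + \frac{82 + \left(9 + 42 - 588\right)}{-86 + \left(9 + 42 - 588\right)} = -7000 + \frac{82 - 537}{-86 - 537} = -7000 + \frac{1}{-623} \left(-455\right) = -7000 - - \frac{65}{89} = -7000 + \frac{65}{89} = - \frac{622935}{89}$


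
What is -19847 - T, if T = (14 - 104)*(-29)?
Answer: -22457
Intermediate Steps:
T = 2610 (T = -90*(-29) = 2610)
-19847 - T = -19847 - 1*2610 = -19847 - 2610 = -22457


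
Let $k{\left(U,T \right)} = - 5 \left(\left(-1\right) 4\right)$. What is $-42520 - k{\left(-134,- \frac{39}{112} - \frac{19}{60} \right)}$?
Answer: $-42540$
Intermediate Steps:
$k{\left(U,T \right)} = 20$ ($k{\left(U,T \right)} = \left(-5\right) \left(-4\right) = 20$)
$-42520 - k{\left(-134,- \frac{39}{112} - \frac{19}{60} \right)} = -42520 - 20 = -42540$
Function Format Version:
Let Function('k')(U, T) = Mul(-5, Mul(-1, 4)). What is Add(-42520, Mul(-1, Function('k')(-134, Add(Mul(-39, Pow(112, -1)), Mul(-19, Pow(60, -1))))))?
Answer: -42540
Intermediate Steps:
Function('k')(U, T) = 20 (Function('k')(U, T) = Mul(-5, -4) = 20)
Add(-42520, Mul(-1, Function('k')(-134, Add(Mul(-39, Pow(112, -1)), Mul(-19, Pow(60, -1)))))) = Add(-42520, Mul(-1, 20)) = Add(-42520, -20) = -42540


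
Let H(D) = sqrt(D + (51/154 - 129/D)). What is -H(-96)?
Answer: -I*sqrt(35792218)/616 ≈ -9.7121*I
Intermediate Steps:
H(D) = sqrt(51/154 + D - 129/D) (H(D) = sqrt(D + (51*(1/154) - 129/D)) = sqrt(D + (51/154 - 129/D)) = sqrt(51/154 + D - 129/D))
-H(-96) = -sqrt(7854 - 3059364/(-96) + 23716*(-96))/154 = -sqrt(7854 - 3059364*(-1/96) - 2276736)/154 = -sqrt(7854 + 254947/8 - 2276736)/154 = -sqrt(-17896109/8)/154 = -I*sqrt(35792218)/4/154 = -I*sqrt(35792218)/616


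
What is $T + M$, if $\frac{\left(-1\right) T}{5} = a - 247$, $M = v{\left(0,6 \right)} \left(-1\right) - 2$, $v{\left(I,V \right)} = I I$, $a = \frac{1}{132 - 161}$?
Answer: $\frac{35762}{29} \approx 1233.2$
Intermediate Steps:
$a = - \frac{1}{29}$ ($a = \frac{1}{-29} = - \frac{1}{29} \approx -0.034483$)
$v{\left(I,V \right)} = I^{2}$
$M = -2$ ($M = 0^{2} \left(-1\right) - 2 = 0 \left(-1\right) - 2 = 0 - 2 = -2$)
$T = \frac{35820}{29}$ ($T = - 5 \left(- \frac{1}{29} - 247\right) = \left(-5\right) \left(- \frac{7164}{29}\right) = \frac{35820}{29} \approx 1235.2$)
$T + M = \frac{35820}{29} - 2 = \frac{35762}{29}$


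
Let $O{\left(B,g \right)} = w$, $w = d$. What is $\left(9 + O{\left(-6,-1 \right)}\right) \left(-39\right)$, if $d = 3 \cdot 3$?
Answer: $-702$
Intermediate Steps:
$d = 9$
$w = 9$
$O{\left(B,g \right)} = 9$
$\left(9 + O{\left(-6,-1 \right)}\right) \left(-39\right) = \left(9 + 9\right) \left(-39\right) = 18 \left(-39\right) = -702$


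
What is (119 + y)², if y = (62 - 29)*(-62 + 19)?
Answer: 1690000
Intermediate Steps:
y = -1419 (y = 33*(-43) = -1419)
(119 + y)² = (119 - 1419)² = (-1300)² = 1690000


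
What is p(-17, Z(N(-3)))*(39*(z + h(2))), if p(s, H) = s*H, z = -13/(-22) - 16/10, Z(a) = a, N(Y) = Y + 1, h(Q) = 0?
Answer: -73593/55 ≈ -1338.1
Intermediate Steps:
N(Y) = 1 + Y
z = -111/110 (z = -13*(-1/22) - 16*⅒ = 13/22 - 8/5 = -111/110 ≈ -1.0091)
p(s, H) = H*s
p(-17, Z(N(-3)))*(39*(z + h(2))) = ((1 - 3)*(-17))*(39*(-111/110 + 0)) = (-2*(-17))*(39*(-111/110)) = 34*(-4329/110) = -73593/55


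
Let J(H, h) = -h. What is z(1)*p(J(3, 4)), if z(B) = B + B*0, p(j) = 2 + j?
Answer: -2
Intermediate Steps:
z(B) = B (z(B) = B + 0 = B)
z(1)*p(J(3, 4)) = 1*(2 - 1*4) = 1*(2 - 4) = 1*(-2) = -2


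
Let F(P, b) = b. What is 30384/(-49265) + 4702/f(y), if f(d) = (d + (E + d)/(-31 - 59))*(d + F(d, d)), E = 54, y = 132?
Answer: -2026500229/4224769340 ≈ -0.47967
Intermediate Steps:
f(d) = 2*d*(-3/5 + 89*d/90) (f(d) = (d + (54 + d)/(-31 - 59))*(d + d) = (d + (54 + d)/(-90))*(2*d) = (d + (54 + d)*(-1/90))*(2*d) = (d + (-3/5 - d/90))*(2*d) = (-3/5 + 89*d/90)*(2*d) = 2*d*(-3/5 + 89*d/90))
30384/(-49265) + 4702/f(y) = 30384/(-49265) + 4702/(((1/45)*132*(-54 + 89*132))) = 30384*(-1/49265) + 4702/(((1/45)*132*(-54 + 11748))) = -30384/49265 + 4702/(((1/45)*132*11694)) = -30384/49265 + 4702/(171512/5) = -30384/49265 + 4702*(5/171512) = -30384/49265 + 11755/85756 = -2026500229/4224769340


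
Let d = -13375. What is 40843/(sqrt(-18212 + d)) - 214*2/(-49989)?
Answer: 428/49989 - 40843*I*sqrt(31587)/31587 ≈ 0.0085619 - 229.81*I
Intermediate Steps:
40843/(sqrt(-18212 + d)) - 214*2/(-49989) = 40843/(sqrt(-18212 - 13375)) - 214*2/(-49989) = 40843/(sqrt(-31587)) - 428*(-1/49989) = 40843/((I*sqrt(31587))) + 428/49989 = 40843*(-I*sqrt(31587)/31587) + 428/49989 = -40843*I*sqrt(31587)/31587 + 428/49989 = 428/49989 - 40843*I*sqrt(31587)/31587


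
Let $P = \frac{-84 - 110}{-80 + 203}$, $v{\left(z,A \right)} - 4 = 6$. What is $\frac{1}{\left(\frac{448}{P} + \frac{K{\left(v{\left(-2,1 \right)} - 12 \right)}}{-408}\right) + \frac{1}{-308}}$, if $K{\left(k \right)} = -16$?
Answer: $- \frac{1523676}{432732011} \approx -0.0035211$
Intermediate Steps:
$v{\left(z,A \right)} = 10$ ($v{\left(z,A \right)} = 4 + 6 = 10$)
$P = - \frac{194}{123} \approx -1.5772$
$\frac{1}{\left(\frac{448}{P} + \frac{K{\left(v{\left(-2,1 \right)} - 12 \right)}}{-408}\right) + \frac{1}{-308}} = \frac{1}{\left(\frac{448}{- \frac{194}{123}} - \frac{16}{-408}\right) + \frac{1}{-308}} = \frac{1}{\left(448 \left(- \frac{123}{194}\right) - - \frac{2}{51}\right) - \frac{1}{308}} = \frac{1}{\left(- \frac{27552}{97} + \frac{2}{51}\right) - \frac{1}{308}} = \frac{1}{- \frac{1404958}{4947} - \frac{1}{308}} = \frac{1}{- \frac{432732011}{1523676}} = - \frac{1523676}{432732011}$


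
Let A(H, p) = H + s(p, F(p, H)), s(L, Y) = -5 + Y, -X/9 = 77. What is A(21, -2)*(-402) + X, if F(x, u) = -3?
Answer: -5919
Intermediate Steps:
X = -693 (X = -9*77 = -693)
A(H, p) = -8 + H (A(H, p) = H + (-5 - 3) = H - 8 = -8 + H)
A(21, -2)*(-402) + X = (-8 + 21)*(-402) - 693 = 13*(-402) - 693 = -5226 - 693 = -5919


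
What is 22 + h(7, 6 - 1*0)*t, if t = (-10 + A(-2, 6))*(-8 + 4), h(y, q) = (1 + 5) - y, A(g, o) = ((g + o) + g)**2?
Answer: -2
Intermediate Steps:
A(g, o) = (o + 2*g)**2
h(y, q) = 6 - y
t = 24 (t = (-10 + (6 + 2*(-2))**2)*(-8 + 4) = (-10 + (6 - 4)**2)*(-4) = (-10 + 2**2)*(-4) = (-10 + 4)*(-4) = -6*(-4) = 24)
22 + h(7, 6 - 1*0)*t = 22 + (6 - 1*7)*24 = 22 + (6 - 7)*24 = 22 - 1*24 = 22 - 24 = -2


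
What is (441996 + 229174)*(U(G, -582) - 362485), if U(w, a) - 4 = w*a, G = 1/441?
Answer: -35763227004170/147 ≈ -2.4329e+11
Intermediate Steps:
G = 1/441 ≈ 0.0022676
U(w, a) = 4 + a*w (U(w, a) = 4 + w*a = 4 + a*w)
(441996 + 229174)*(U(G, -582) - 362485) = (441996 + 229174)*((4 - 582*1/441) - 362485) = 671170*((4 - 194/147) - 362485) = 671170*(394/147 - 362485) = 671170*(-53284901/147) = -35763227004170/147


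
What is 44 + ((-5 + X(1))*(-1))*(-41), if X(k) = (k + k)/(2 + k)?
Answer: -401/3 ≈ -133.67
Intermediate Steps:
X(k) = 2*k/(2 + k) (X(k) = (2*k)/(2 + k) = 2*k/(2 + k))
44 + ((-5 + X(1))*(-1))*(-41) = 44 + ((-5 + 2*1/(2 + 1))*(-1))*(-41) = 44 + ((-5 + 2*1/3)*(-1))*(-41) = 44 + ((-5 + 2*1*(1/3))*(-1))*(-41) = 44 + ((-5 + 2/3)*(-1))*(-41) = 44 - 13/3*(-1)*(-41) = 44 + (13/3)*(-41) = 44 - 533/3 = -401/3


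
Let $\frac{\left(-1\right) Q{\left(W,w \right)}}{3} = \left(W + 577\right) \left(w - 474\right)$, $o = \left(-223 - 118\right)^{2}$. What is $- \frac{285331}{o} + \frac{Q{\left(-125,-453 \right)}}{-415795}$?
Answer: $- \frac{264805815517}{48349058395} \approx -5.477$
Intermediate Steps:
$o = 116281$ ($o = \left(-341\right)^{2} = 116281$)
$Q{\left(W,w \right)} = - 3 \left(-474 + w\right) \left(577 + W\right)$ ($Q{\left(W,w \right)} = - 3 \left(W + 577\right) \left(w - 474\right) = - 3 \left(577 + W\right) \left(-474 + w\right) = - 3 \left(-474 + w\right) \left(577 + W\right)$)
$- \frac{285331}{o} + \frac{Q{\left(-125,-453 \right)}}{-415795} = - \frac{285331}{116281} + \frac{820494 - -784143 + 1422 \left(-125\right) - \left(-375\right) \left(-453\right)}{-415795} = \left(-285331\right) \frac{1}{116281} + \left(820494 + 784143 - 177750 - 169875\right) \left(- \frac{1}{415795}\right) = - \frac{285331}{116281} + 1257012 \left(- \frac{1}{415795}\right) = - \frac{285331}{116281} - \frac{1257012}{415795} = - \frac{264805815517}{48349058395}$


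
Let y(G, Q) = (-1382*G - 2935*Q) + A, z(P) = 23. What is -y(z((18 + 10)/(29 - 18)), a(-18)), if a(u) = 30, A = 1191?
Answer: 118645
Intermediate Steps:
y(G, Q) = 1191 - 2935*Q - 1382*G (y(G, Q) = (-1382*G - 2935*Q) + 1191 = (-2935*Q - 1382*G) + 1191 = 1191 - 2935*Q - 1382*G)
-y(z((18 + 10)/(29 - 18)), a(-18)) = -(1191 - 2935*30 - 1382*23) = -(1191 - 88050 - 31786) = -1*(-118645) = 118645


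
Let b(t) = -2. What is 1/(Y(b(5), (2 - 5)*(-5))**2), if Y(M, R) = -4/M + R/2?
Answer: 4/361 ≈ 0.011080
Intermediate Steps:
Y(M, R) = R/2 - 4/M (Y(M, R) = -4/M + R*(1/2) = -4/M + R/2 = R/2 - 4/M)
1/(Y(b(5), (2 - 5)*(-5))**2) = 1/((((2 - 5)*(-5))/2 - 4/(-2))**2) = 1/(((-3*(-5))/2 - 4*(-1/2))**2) = 1/(((1/2)*15 + 2)**2) = 1/((15/2 + 2)**2) = 1/((19/2)**2) = 1/(361/4) = 4/361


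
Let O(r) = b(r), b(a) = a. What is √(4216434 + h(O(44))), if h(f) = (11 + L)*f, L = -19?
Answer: √4216082 ≈ 2053.3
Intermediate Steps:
O(r) = r
h(f) = -8*f (h(f) = (11 - 19)*f = -8*f)
√(4216434 + h(O(44))) = √(4216434 - 8*44) = √(4216434 - 352) = √4216082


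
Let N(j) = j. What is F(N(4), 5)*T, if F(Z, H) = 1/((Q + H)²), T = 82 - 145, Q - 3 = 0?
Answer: -63/64 ≈ -0.98438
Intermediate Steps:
Q = 3 (Q = 3 + 0 = 3)
T = -63
F(Z, H) = (3 + H)⁻² (F(Z, H) = 1/((3 + H)²) = (3 + H)⁻²)
F(N(4), 5)*T = -63/(3 + 5)² = -63/8² = (1/64)*(-63) = -63/64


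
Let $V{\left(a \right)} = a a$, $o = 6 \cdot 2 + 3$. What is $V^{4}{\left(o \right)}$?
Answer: $2562890625$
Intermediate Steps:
$o = 15$ ($o = 12 + 3 = 15$)
$V{\left(a \right)} = a^{2}$
$V^{4}{\left(o \right)} = \left(15^{2}\right)^{4} = 225^{4} = 2562890625$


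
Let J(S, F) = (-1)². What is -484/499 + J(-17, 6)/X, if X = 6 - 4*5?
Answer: -7275/6986 ≈ -1.0414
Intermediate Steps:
J(S, F) = 1
X = -14 (X = 6 - 20 = -14)
-484/499 + J(-17, 6)/X = -484/499 + 1/(-14) = -484*1/499 + 1*(-1/14) = -484/499 - 1/14 = -7275/6986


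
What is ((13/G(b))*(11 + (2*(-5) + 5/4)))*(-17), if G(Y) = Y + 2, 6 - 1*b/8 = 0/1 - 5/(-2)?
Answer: -663/40 ≈ -16.575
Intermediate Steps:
b = 28 (b = 48 - 8*(0/1 - 5/(-2)) = 48 - 8*(0*1 - 5*(-½)) = 48 - 8*(0 + 5/2) = 48 - 8*5/2 = 48 - 20 = 28)
G(Y) = 2 + Y
((13/G(b))*(11 + (2*(-5) + 5/4)))*(-17) = ((13/(2 + 28))*(11 + (2*(-5) + 5/4)))*(-17) = ((13/30)*(11 + (-10 + 5*(¼))))*(-17) = ((13*(1/30))*(11 + (-10 + 5/4)))*(-17) = (13*(11 - 35/4)/30)*(-17) = ((13/30)*(9/4))*(-17) = (39/40)*(-17) = -663/40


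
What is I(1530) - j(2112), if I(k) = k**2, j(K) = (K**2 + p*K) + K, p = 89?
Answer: -2309724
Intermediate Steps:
j(K) = K**2 + 90*K (j(K) = (K**2 + 89*K) + K = K**2 + 90*K)
I(1530) - j(2112) = 1530**2 - 2112*(90 + 2112) = 2340900 - 2112*2202 = 2340900 - 1*4650624 = 2340900 - 4650624 = -2309724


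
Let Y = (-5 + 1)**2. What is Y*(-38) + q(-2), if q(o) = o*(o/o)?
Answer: -610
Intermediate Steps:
q(o) = o (q(o) = o*1 = o)
Y = 16 (Y = (-4)**2 = 16)
Y*(-38) + q(-2) = 16*(-38) - 2 = -608 - 2 = -610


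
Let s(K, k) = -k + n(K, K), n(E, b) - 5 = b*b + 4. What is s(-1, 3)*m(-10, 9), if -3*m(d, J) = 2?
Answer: -14/3 ≈ -4.6667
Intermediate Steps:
n(E, b) = 9 + b² (n(E, b) = 5 + (b*b + 4) = 5 + (b² + 4) = 5 + (4 + b²) = 9 + b²)
m(d, J) = -⅔ (m(d, J) = -⅓*2 = -⅔)
s(K, k) = 9 + K² - k (s(K, k) = -k + (9 + K²) = 9 + K² - k)
s(-1, 3)*m(-10, 9) = (9 + (-1)² - 1*3)*(-⅔) = (9 + 1 - 3)*(-⅔) = 7*(-⅔) = -14/3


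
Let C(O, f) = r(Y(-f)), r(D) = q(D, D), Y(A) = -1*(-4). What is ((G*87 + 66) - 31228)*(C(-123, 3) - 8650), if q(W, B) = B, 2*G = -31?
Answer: 281085783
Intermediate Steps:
G = -31/2 (G = (½)*(-31) = -31/2 ≈ -15.500)
Y(A) = 4
r(D) = D
C(O, f) = 4
((G*87 + 66) - 31228)*(C(-123, 3) - 8650) = ((-31/2*87 + 66) - 31228)*(4 - 8650) = ((-2697/2 + 66) - 31228)*(-8646) = (-2565/2 - 31228)*(-8646) = -65021/2*(-8646) = 281085783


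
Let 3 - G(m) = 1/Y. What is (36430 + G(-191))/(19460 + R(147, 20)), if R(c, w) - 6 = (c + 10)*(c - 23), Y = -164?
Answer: 1991671/2128392 ≈ 0.93576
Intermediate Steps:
R(c, w) = 6 + (-23 + c)*(10 + c) (R(c, w) = 6 + (c + 10)*(c - 23) = 6 + (10 + c)*(-23 + c) = 6 + (-23 + c)*(10 + c))
G(m) = 493/164 (G(m) = 3 - 1/(-164) = 3 - 1*(-1/164) = 3 + 1/164 = 493/164)
(36430 + G(-191))/(19460 + R(147, 20)) = (36430 + 493/164)/(19460 + (-224 + 147² - 13*147)) = 5975013/(164*(19460 + (-224 + 21609 - 1911))) = 5975013/(164*(19460 + 19474)) = (5975013/164)/38934 = (5975013/164)*(1/38934) = 1991671/2128392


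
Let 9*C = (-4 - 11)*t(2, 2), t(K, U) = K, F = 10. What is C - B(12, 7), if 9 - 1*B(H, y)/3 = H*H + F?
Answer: 1295/3 ≈ 431.67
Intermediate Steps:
B(H, y) = -3 - 3*H² (B(H, y) = 27 - 3*(H*H + 10) = 27 - 3*(H² + 10) = 27 - 3*(10 + H²) = 27 + (-30 - 3*H²) = -3 - 3*H²)
C = -10/3 (C = ((-4 - 11)*2)/9 = (-15*2)/9 = (⅑)*(-30) = -10/3 ≈ -3.3333)
C - B(12, 7) = -10/3 - (-3 - 3*12²) = -10/3 - (-3 - 3*144) = -10/3 - (-3 - 432) = -10/3 - 1*(-435) = -10/3 + 435 = 1295/3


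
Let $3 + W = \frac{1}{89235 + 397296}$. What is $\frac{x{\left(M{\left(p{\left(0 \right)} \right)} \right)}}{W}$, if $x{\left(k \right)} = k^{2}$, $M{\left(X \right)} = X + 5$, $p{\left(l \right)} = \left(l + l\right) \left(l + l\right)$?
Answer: $- \frac{12163275}{1459592} \approx -8.3333$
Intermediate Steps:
$p{\left(l \right)} = 4 l^{2}$ ($p{\left(l \right)} = 2 l 2 l = 4 l^{2}$)
$M{\left(X \right)} = 5 + X$
$W = - \frac{1459592}{486531}$ ($W = -3 + \frac{1}{89235 + 397296} = -3 + \frac{1}{486531} = - \frac{1459592}{486531} \approx -3.0$)
$\frac{x{\left(M{\left(p{\left(0 \right)} \right)} \right)}}{W} = \frac{\left(5 + 4 \cdot 0^{2}\right)^{2}}{- \frac{1459592}{486531}} = \left(5 + 4 \cdot 0\right)^{2} \left(- \frac{486531}{1459592}\right) = \left(5 + 0\right)^{2} \left(- \frac{486531}{1459592}\right) = 5^{2} \left(- \frac{486531}{1459592}\right) = 25 \left(- \frac{486531}{1459592}\right) = - \frac{12163275}{1459592}$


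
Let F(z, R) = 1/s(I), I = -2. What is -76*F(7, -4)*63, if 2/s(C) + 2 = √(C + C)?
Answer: 4788 - 4788*I ≈ 4788.0 - 4788.0*I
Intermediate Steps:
s(C) = 2/(-2 + √2*√C) (s(C) = 2/(-2 + √(C + C)) = 2/(-2 + √(2*C)) = 2/(-2 + √2*√C))
F(z, R) = -1 + I (F(z, R) = 1/(2/(-2 + √2*√(-2))) = 1/(2/(-2 + √2*(I*√2))) = 1/(2/(-2 + 2*I)) = 1/(2*((-2 - 2*I)/8)) = 1/((-2 - 2*I)/4) = 1*(-1 + I) = -1 + I)
-76*F(7, -4)*63 = -76*(-1 + I)*63 = (76 - 76*I)*63 = 4788 - 4788*I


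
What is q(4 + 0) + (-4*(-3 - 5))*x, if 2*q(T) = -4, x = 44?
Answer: 1406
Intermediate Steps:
q(T) = -2 (q(T) = (½)*(-4) = -2)
q(4 + 0) + (-4*(-3 - 5))*x = -2 - 4*(-3 - 5)*44 = -2 - 4*(-8)*44 = -2 + 32*44 = -2 + 1408 = 1406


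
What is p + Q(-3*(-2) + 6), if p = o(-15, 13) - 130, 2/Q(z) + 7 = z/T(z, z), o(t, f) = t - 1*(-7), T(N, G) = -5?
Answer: -6496/47 ≈ -138.21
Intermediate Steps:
o(t, f) = 7 + t (o(t, f) = t + 7 = 7 + t)
Q(z) = 2/(-7 - z/5) (Q(z) = 2/(-7 + z/(-5)) = 2/(-7 + z*(-⅕)) = 2/(-7 - z/5))
p = -138 (p = (7 - 15) - 130 = -8 - 130 = -138)
p + Q(-3*(-2) + 6) = -138 - 10/(35 + (-3*(-2) + 6)) = -138 - 10/(35 + (6 + 6)) = -138 - 10/(35 + 12) = -138 - 10/47 = -6496/47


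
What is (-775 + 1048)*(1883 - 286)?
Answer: 435981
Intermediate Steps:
(-775 + 1048)*(1883 - 286) = 273*1597 = 435981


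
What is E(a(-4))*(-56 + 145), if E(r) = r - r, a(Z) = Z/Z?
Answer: 0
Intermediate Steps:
a(Z) = 1
E(r) = 0
E(a(-4))*(-56 + 145) = 0*(-56 + 145) = 0*89 = 0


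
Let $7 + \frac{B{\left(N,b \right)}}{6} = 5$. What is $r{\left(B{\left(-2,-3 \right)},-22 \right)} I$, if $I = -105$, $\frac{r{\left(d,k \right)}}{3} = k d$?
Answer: $-83160$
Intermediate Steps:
$B{\left(N,b \right)} = -12$ ($B{\left(N,b \right)} = -42 + 6 \cdot 5 = -42 + 30 = -12$)
$r{\left(d,k \right)} = 3 d k$ ($r{\left(d,k \right)} = 3 k d = 3 d k$)
$r{\left(B{\left(-2,-3 \right)},-22 \right)} I = 3 \left(-12\right) \left(-22\right) \left(-105\right) = 792 \left(-105\right) = -83160$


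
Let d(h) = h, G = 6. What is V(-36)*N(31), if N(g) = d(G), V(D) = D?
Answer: -216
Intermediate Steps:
N(g) = 6
V(-36)*N(31) = -36*6 = -216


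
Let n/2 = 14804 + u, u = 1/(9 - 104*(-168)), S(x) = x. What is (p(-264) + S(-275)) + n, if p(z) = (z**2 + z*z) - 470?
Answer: 2941265657/17481 ≈ 1.6826e+5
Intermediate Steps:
u = 1/17481 (u = 1/(9 + 17472) = 1/17481 ≈ 5.7205e-5)
p(z) = -470 + 2*z**2 (p(z) = (z**2 + z**2) - 470 = 2*z**2 - 470 = -470 + 2*z**2)
n = 517577450/17481 (n = 2*(14804 + 1/17481) = 2*(258788725/17481) = 517577450/17481 ≈ 29608.)
(p(-264) + S(-275)) + n = ((-470 + 2*(-264)**2) - 275) + 517577450/17481 = ((-470 + 2*69696) - 275) + 517577450/17481 = ((-470 + 139392) - 275) + 517577450/17481 = (138922 - 275) + 517577450/17481 = 138647 + 517577450/17481 = 2941265657/17481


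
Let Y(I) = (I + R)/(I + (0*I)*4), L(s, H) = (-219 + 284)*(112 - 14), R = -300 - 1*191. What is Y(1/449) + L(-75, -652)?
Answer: -214088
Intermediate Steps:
R = -491 (R = -300 - 191 = -491)
L(s, H) = 6370 (L(s, H) = 65*98 = 6370)
Y(I) = (-491 + I)/I (Y(I) = (I - 491)/(I + (0*I)*4) = (-491 + I)/(I + 0*4) = (-491 + I)/(I + 0) = (-491 + I)/I)
Y(1/449) + L(-75, -652) = (-491 + 1/449)/(1/449) + 6370 = 449*(-220458/449) + 6370 = -220458 + 6370 = -214088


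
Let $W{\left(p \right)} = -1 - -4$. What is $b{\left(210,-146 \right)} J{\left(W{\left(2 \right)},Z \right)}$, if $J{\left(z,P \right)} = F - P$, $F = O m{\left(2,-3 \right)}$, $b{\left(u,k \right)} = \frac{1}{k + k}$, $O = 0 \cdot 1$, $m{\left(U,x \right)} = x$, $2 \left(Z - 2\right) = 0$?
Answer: $\frac{1}{146} \approx 0.0068493$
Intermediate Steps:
$Z = 2$ ($Z = 2 + \frac{1}{2} \cdot 0 = 2 + 0 = 2$)
$O = 0$
$b{\left(u,k \right)} = \frac{1}{2 k}$
$W{\left(p \right)} = 3$ ($W{\left(p \right)} = -1 + 4 = 3$)
$F = 0$ ($F = 0 \left(-3\right) = 0$)
$J{\left(z,P \right)} = - P$ ($J{\left(z,P \right)} = 0 - P = - P$)
$b{\left(210,-146 \right)} J{\left(W{\left(2 \right)},Z \right)} = \frac{1}{2 \left(-146\right)} \left(\left(-1\right) 2\right) = \frac{1}{2} \left(- \frac{1}{146}\right) \left(-2\right) = \left(- \frac{1}{292}\right) \left(-2\right) = \frac{1}{146}$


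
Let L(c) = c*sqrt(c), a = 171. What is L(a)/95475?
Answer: 9*sqrt(19)/1675 ≈ 0.023421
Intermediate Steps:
L(c) = c**(3/2)
L(a)/95475 = 171**(3/2)/95475 = (513*sqrt(19))*(1/95475) = 9*sqrt(19)/1675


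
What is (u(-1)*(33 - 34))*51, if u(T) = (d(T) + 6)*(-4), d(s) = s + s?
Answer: 816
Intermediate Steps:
d(s) = 2*s
u(T) = -24 - 8*T (u(T) = (2*T + 6)*(-4) = (6 + 2*T)*(-4) = -24 - 8*T)
(u(-1)*(33 - 34))*51 = ((-24 - 8*(-1))*(33 - 34))*51 = ((-24 + 8)*(-1))*51 = -16*(-1)*51 = 16*51 = 816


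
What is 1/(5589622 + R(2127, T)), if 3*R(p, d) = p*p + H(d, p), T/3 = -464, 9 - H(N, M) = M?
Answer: 1/7096959 ≈ 1.4091e-7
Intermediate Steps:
H(N, M) = 9 - M
T = -1392 (T = 3*(-464) = -1392)
R(p, d) = 3 - p/3 + p²/3 (R(p, d) = (p*p + (9 - p))/3 = (p² + (9 - p))/3 = (9 + p² - p)/3 = 3 - p/3 + p²/3)
1/(5589622 + R(2127, T)) = 1/(5589622 + (3 - ⅓*2127 + (⅓)*2127²)) = 1/(5589622 + (3 - 709 + (⅓)*4524129)) = 1/(5589622 + (3 - 709 + 1508043)) = 1/(5589622 + 1507337) = 1/7096959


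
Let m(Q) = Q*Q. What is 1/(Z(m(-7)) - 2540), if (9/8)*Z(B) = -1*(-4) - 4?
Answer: -1/2540 ≈ -0.00039370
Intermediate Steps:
m(Q) = Q²
Z(B) = 0 (Z(B) = 8*(-1*(-4) - 4)/9 = 8*(4 - 4)/9 = (8/9)*0 = 0)
1/(Z(m(-7)) - 2540) = 1/(0 - 2540) = 1/(-2540) = -1/2540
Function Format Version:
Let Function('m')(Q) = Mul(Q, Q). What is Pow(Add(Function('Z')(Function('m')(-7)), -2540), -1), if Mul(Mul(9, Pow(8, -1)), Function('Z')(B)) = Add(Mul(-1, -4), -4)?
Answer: Rational(-1, 2540) ≈ -0.00039370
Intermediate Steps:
Function('m')(Q) = Pow(Q, 2)
Function('Z')(B) = 0 (Function('Z')(B) = Mul(Rational(8, 9), Add(Mul(-1, -4), -4)) = Mul(Rational(8, 9), Add(4, -4)) = Mul(Rational(8, 9), 0) = 0)
Pow(Add(Function('Z')(Function('m')(-7)), -2540), -1) = Pow(Add(0, -2540), -1) = Pow(-2540, -1) = Rational(-1, 2540)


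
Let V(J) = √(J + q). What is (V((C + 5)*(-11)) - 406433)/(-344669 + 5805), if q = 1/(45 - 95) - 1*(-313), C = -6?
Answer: 406433/338864 - √32398/3388640 ≈ 1.1993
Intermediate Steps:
q = 15649/50 (q = 1/(-50) + 313 = -1/50 + 313 = 15649/50 ≈ 312.98)
V(J) = √(15649/50 + J) (V(J) = √(J + 15649/50) = √(15649/50 + J))
(V((C + 5)*(-11)) - 406433)/(-344669 + 5805) = (√(31298 + 100*((-6 + 5)*(-11)))/10 - 406433)/(-344669 + 5805) = (√(31298 + 100*(-1*(-11)))/10 - 406433)/(-338864) = (√(31298 + 100*11)/10 - 406433)*(-1/338864) = (√(31298 + 1100)/10 - 406433)*(-1/338864) = (√32398/10 - 406433)*(-1/338864) = (-406433 + √32398/10)*(-1/338864) = 406433/338864 - √32398/3388640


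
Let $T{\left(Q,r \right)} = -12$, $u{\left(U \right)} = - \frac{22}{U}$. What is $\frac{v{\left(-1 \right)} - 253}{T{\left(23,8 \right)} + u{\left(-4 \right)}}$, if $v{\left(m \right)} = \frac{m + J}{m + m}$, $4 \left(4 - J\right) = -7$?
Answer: $\frac{2043}{52} \approx 39.288$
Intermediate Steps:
$J = \frac{23}{4}$ ($J = 4 - - \frac{7}{4} = 4 + \frac{7}{4} = \frac{23}{4} \approx 5.75$)
$v{\left(m \right)} = \frac{\frac{23}{4} + m}{2 m}$ ($v{\left(m \right)} = \frac{m + \frac{23}{4}}{m + m} = \frac{\frac{23}{4} + m}{2 m}$)
$\frac{v{\left(-1 \right)} - 253}{T{\left(23,8 \right)} + u{\left(-4 \right)}} = \frac{\frac{23 + 4 \left(-1\right)}{8 \left(-1\right)} - 253}{-12 - \frac{22}{-4}} = \frac{\frac{1}{8} \left(-1\right) \left(23 - 4\right) - 253}{-12 - - \frac{11}{2}} = \frac{\frac{1}{8} \left(-1\right) 19 - 253}{-12 + \frac{11}{2}} = \frac{- \frac{19}{8} - 253}{- \frac{13}{2}} = \left(- \frac{2043}{8}\right) \left(- \frac{2}{13}\right) = \frac{2043}{52}$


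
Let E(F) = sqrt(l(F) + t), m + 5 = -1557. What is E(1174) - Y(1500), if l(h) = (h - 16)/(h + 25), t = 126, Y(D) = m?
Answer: 1562 + 2*sqrt(45631542)/1199 ≈ 1573.3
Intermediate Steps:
m = -1562 (m = -5 - 1557 = -1562)
Y(D) = -1562
l(h) = (-16 + h)/(25 + h)
E(F) = sqrt(126 + (-16 + F)/(25 + F)) (E(F) = sqrt((-16 + F)/(25 + F) + 126) = sqrt(126 + (-16 + F)/(25 + F)))
E(1174) - Y(1500) = sqrt((3134 + 127*1174)/(25 + 1174)) - 1*(-1562) = sqrt((3134 + 149098)/1199) + 1562 = sqrt((1/1199)*152232) + 1562 = sqrt(152232/1199) + 1562 = 2*sqrt(45631542)/1199 + 1562 = 1562 + 2*sqrt(45631542)/1199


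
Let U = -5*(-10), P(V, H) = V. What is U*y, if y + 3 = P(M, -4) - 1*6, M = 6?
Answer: -150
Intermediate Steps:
U = 50
y = -3 (y = -3 + (6 - 1*6) = -3 + (6 - 6) = -3 + 0 = -3)
U*y = 50*(-3) = -150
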